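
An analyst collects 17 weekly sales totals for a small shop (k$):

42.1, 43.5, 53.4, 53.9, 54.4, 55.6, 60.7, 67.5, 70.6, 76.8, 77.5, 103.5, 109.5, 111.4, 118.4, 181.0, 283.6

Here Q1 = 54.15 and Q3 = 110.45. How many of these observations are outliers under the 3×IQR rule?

IQR = 56.30; fences at 54.15 − 168.90 = -114.75 and 110.45 + 168.90 = 279.35.
Outside the cutoffs: 283.6.

1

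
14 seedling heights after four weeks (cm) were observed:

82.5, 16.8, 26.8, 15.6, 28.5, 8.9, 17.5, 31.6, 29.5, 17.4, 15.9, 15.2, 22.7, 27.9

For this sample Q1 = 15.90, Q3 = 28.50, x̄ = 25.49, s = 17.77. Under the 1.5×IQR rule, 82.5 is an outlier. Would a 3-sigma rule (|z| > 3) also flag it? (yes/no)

yes

z = (82.5 − 25.49) / 17.77 = 3.21.
|z| = 3.21 > 3.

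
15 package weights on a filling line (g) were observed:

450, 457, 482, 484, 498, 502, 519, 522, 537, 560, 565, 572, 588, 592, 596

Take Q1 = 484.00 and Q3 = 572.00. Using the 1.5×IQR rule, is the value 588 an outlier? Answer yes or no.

IQR = Q3 − Q1 = 572.00 − 484.00 = 88.00.
Lower fence = Q1 − 1.5·IQR = 484.00 − 132.00 = 352.00.
Upper fence = Q3 + 1.5·IQR = 572.00 + 132.00 = 704.00.
588 lies within [352.00, 704.00].

no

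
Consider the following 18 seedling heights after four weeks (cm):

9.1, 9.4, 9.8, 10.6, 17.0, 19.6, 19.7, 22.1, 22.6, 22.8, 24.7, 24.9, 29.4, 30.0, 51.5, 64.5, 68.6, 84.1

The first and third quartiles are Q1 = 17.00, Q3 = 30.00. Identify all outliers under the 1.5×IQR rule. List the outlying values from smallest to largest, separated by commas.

51.5, 64.5, 68.6, 84.1

IQR = Q3 − Q1 = 30.00 − 17.00 = 13.00.
Lower fence = Q1 − 1.5·IQR = 17.00 − 19.50 = -2.50.
Upper fence = Q3 + 1.5·IQR = 30.00 + 19.50 = 49.50.
51.5 > 49.50 → outlier.
64.5 > 49.50 → outlier.
68.6 > 49.50 → outlier.
84.1 > 49.50 → outlier.
All remaining values lie within [-2.50, 49.50].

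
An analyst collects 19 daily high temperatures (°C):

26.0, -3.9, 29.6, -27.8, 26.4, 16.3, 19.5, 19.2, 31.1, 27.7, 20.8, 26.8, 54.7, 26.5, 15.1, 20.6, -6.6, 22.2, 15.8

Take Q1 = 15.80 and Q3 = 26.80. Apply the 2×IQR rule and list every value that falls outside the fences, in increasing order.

IQR = Q3 − Q1 = 26.80 − 15.80 = 11.00.
Lower fence = Q1 − 2·IQR = 15.80 − 22.00 = -6.20.
Upper fence = Q3 + 2·IQR = 26.80 + 22.00 = 48.80.
-27.8 < -6.20 → outlier.
-6.6 < -6.20 → outlier.
54.7 > 48.80 → outlier.
All remaining values lie within [-6.20, 48.80].

-27.8, -6.6, 54.7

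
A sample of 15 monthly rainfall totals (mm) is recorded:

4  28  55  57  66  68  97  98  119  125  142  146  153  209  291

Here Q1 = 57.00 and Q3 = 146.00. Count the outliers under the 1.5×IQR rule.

IQR = 89.00; fences at 57.00 − 133.50 = -76.50 and 146.00 + 133.50 = 279.50.
Outside the cutoffs: 291.

1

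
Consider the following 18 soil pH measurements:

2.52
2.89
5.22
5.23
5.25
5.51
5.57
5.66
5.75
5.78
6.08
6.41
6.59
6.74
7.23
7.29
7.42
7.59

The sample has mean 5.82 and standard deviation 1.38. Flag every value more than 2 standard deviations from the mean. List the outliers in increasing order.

Cutoffs at x̄ ± 2s: 5.82 ± 2·1.38 = [3.06, 8.58].
2.52: z = -2.39, |z| > 2 → outlier.
2.89: z = -2.12, |z| > 2 → outlier.
Every other value lies within [3.06, 8.58].

2.52, 2.89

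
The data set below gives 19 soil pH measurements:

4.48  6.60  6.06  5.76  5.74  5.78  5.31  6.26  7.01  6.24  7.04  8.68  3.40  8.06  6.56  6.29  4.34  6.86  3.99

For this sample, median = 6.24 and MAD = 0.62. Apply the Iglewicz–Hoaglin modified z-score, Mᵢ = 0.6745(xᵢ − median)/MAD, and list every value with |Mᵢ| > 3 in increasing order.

|Mᵢ| > 3 ⇔ |xᵢ − 6.24| > 3·0.62/0.6745 = 2.76.
So outliers lie outside [3.48, 9.00].
3.40: M = -3.09 → outlier.

3.40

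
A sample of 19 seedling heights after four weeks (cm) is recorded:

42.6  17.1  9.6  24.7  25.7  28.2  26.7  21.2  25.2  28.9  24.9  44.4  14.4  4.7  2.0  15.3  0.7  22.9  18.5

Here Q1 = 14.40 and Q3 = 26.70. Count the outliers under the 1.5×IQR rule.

0

IQR = 12.30; fences at 14.40 − 18.45 = -4.05 and 26.70 + 18.45 = 45.15.
Every value lies within the cutoffs.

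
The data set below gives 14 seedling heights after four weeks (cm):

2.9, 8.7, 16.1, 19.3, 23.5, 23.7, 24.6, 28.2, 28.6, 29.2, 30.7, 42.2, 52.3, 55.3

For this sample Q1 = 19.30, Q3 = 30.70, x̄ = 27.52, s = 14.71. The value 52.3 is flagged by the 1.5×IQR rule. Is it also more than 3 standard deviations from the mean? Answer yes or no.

z = (52.3 − 27.52) / 14.71 = 1.68.
|z| = 1.68 ≤ 3.

no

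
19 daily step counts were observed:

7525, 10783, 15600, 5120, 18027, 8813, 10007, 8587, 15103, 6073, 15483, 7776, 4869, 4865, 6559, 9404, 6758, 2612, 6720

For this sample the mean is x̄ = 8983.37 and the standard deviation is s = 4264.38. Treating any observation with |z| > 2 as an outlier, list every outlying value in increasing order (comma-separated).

18027

Cutoffs at x̄ ± 2s: 8983.37 ± 2·4264.38 = [454.61, 17512.13].
18027: z = 2.12, |z| > 2 → outlier.
Every other value lies within [454.61, 17512.13].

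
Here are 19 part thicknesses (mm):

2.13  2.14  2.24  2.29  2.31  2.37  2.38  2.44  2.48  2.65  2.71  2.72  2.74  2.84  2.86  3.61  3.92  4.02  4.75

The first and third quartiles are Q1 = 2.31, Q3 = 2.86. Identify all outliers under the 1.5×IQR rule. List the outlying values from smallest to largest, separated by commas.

IQR = Q3 − Q1 = 2.86 − 2.31 = 0.55.
Lower fence = Q1 − 1.5·IQR = 2.31 − 0.825 = 1.485.
Upper fence = Q3 + 1.5·IQR = 2.86 + 0.825 = 3.685.
3.92 > 3.685 → outlier.
4.02 > 3.685 → outlier.
4.75 > 3.685 → outlier.
All remaining values lie within [1.485, 3.685].

3.92, 4.02, 4.75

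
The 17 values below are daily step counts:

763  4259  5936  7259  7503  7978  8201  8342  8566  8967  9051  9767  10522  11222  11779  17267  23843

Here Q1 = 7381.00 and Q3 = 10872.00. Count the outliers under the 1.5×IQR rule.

IQR = 3491.00; fences at 7381.00 − 5236.50 = 2144.50 and 10872.00 + 5236.50 = 16108.50.
Outside the cutoffs: 763, 17267, 23843.

3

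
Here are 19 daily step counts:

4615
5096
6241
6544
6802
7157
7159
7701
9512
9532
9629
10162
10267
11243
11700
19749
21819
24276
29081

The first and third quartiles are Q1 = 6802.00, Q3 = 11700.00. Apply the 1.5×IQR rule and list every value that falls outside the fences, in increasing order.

IQR = Q3 − Q1 = 11700.00 − 6802.00 = 4898.00.
Lower fence = Q1 − 1.5·IQR = 6802.00 − 7347.00 = -545.00.
Upper fence = Q3 + 1.5·IQR = 11700.00 + 7347.00 = 19047.00.
19749 > 19047.00 → outlier.
21819 > 19047.00 → outlier.
24276 > 19047.00 → outlier.
29081 > 19047.00 → outlier.
All remaining values lie within [-545.00, 19047.00].

19749, 21819, 24276, 29081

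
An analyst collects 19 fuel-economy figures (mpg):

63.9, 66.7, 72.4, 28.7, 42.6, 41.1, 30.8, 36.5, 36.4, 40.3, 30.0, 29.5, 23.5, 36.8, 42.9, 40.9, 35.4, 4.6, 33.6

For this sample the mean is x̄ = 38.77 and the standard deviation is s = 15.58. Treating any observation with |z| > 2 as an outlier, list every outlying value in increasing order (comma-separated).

4.6, 72.4

Cutoffs at x̄ ± 2s: 38.77 ± 2·15.58 = [7.61, 69.93].
4.6: z = -2.19, |z| > 2 → outlier.
72.4: z = 2.16, |z| > 2 → outlier.
Every other value lies within [7.61, 69.93].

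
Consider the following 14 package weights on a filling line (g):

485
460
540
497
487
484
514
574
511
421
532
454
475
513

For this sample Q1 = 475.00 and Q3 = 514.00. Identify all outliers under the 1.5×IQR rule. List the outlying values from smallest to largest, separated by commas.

IQR = Q3 − Q1 = 514.00 − 475.00 = 39.00.
Lower fence = Q1 − 1.5·IQR = 475.00 − 58.50 = 416.50.
Upper fence = Q3 + 1.5·IQR = 514.00 + 58.50 = 572.50.
574 > 572.50 → outlier.
All remaining values lie within [416.50, 572.50].

574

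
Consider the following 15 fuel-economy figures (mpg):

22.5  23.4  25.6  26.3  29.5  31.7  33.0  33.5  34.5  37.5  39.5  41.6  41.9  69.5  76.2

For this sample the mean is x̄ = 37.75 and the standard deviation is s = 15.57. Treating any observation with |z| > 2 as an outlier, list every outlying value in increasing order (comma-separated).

69.5, 76.2

Cutoffs at x̄ ± 2s: 37.75 ± 2·15.57 = [6.61, 68.89].
69.5: z = 2.04, |z| > 2 → outlier.
76.2: z = 2.47, |z| > 2 → outlier.
Every other value lies within [6.61, 68.89].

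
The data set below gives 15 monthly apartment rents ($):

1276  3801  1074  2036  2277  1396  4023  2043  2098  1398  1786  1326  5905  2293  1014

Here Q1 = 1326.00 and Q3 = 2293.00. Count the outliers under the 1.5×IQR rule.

IQR = 967.00; fences at 1326.00 − 1450.50 = -124.50 and 2293.00 + 1450.50 = 3743.50.
Outside the cutoffs: 3801, 4023, 5905.

3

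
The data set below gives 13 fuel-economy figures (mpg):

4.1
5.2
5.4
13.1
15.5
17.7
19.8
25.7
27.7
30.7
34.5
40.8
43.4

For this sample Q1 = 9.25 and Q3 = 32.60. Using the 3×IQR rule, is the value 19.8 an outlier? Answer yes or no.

no

IQR = Q3 − Q1 = 32.60 − 9.25 = 23.35.
Lower fence = Q1 − 3·IQR = 9.25 − 70.05 = -60.80.
Upper fence = Q3 + 3·IQR = 32.60 + 70.05 = 102.65.
19.8 lies within [-60.80, 102.65].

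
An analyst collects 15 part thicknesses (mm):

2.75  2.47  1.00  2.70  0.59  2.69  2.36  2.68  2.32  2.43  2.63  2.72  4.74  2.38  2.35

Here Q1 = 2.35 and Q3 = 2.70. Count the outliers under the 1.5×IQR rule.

IQR = 0.35; fences at 2.35 − 0.525 = 1.825 and 2.70 + 0.525 = 3.225.
Outside the cutoffs: 0.59, 1.00, 4.74.

3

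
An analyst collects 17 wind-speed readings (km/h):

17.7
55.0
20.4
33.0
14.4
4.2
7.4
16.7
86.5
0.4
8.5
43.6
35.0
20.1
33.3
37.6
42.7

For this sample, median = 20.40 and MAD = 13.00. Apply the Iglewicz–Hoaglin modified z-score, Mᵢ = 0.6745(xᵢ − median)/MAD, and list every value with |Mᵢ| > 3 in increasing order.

|Mᵢ| > 3 ⇔ |xᵢ − 20.40| > 3·13.00/0.6745 = 57.82.
So outliers lie outside [-37.42, 78.22].
86.5: M = 3.43 → outlier.

86.5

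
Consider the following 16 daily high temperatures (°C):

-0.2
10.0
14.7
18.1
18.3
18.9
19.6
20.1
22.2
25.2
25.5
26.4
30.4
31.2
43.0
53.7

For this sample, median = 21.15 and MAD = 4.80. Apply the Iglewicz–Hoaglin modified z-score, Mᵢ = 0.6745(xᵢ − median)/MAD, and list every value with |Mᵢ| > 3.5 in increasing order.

53.7

|Mᵢ| > 3.5 ⇔ |xᵢ − 21.15| > 3.5·4.80/0.6745 = 24.91.
So outliers lie outside [-3.76, 46.06].
53.7: M = 4.57 → outlier.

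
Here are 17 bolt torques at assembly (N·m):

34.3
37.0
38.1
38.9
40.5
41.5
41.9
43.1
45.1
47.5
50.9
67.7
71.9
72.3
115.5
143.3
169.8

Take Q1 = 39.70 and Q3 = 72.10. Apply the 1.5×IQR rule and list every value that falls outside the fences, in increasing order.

143.3, 169.8

IQR = Q3 − Q1 = 72.10 − 39.70 = 32.40.
Lower fence = Q1 − 1.5·IQR = 39.70 − 48.60 = -8.90.
Upper fence = Q3 + 1.5·IQR = 72.10 + 48.60 = 120.70.
143.3 > 120.70 → outlier.
169.8 > 120.70 → outlier.
All remaining values lie within [-8.90, 120.70].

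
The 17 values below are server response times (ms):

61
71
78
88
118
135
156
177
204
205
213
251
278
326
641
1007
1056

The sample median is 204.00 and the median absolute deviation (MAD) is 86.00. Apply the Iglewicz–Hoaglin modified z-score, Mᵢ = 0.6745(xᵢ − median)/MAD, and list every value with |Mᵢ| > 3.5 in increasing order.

1007, 1056

|Mᵢ| > 3.5 ⇔ |xᵢ − 204.00| > 3.5·86.00/0.6745 = 446.26.
So outliers lie outside [-242.26, 650.26].
1007: M = 6.30 → outlier.
1056: M = 6.68 → outlier.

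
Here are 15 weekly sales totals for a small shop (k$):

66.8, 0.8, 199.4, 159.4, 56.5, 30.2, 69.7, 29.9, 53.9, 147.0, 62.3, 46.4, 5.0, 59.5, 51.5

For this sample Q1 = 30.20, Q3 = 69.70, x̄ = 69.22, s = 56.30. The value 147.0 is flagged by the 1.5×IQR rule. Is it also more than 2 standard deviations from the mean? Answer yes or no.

no

z = (147.0 − 69.22) / 56.30 = 1.38.
|z| = 1.38 ≤ 2.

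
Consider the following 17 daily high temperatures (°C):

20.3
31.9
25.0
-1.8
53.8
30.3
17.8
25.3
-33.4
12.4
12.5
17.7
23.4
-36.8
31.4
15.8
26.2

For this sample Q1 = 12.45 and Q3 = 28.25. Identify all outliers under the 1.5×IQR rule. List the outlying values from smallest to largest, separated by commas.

IQR = Q3 − Q1 = 28.25 − 12.45 = 15.80.
Lower fence = Q1 − 1.5·IQR = 12.45 − 23.70 = -11.25.
Upper fence = Q3 + 1.5·IQR = 28.25 + 23.70 = 51.95.
-36.8 < -11.25 → outlier.
-33.4 < -11.25 → outlier.
53.8 > 51.95 → outlier.
All remaining values lie within [-11.25, 51.95].

-36.8, -33.4, 53.8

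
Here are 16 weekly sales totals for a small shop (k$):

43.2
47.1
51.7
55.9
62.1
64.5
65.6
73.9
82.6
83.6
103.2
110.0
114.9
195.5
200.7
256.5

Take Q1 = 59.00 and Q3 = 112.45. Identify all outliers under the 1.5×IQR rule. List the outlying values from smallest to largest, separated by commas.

IQR = Q3 − Q1 = 112.45 − 59.00 = 53.45.
Lower fence = Q1 − 1.5·IQR = 59.00 − 80.175 = -21.175.
Upper fence = Q3 + 1.5·IQR = 112.45 + 80.175 = 192.625.
195.5 > 192.625 → outlier.
200.7 > 192.625 → outlier.
256.5 > 192.625 → outlier.
All remaining values lie within [-21.175, 192.625].

195.5, 200.7, 256.5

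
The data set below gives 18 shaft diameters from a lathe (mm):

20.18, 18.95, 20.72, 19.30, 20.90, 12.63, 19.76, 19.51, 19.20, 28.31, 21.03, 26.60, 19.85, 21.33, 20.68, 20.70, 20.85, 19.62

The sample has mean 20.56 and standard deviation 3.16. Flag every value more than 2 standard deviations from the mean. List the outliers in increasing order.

12.63, 28.31

Cutoffs at x̄ ± 2s: 20.56 ± 2·3.16 = [14.24, 26.88].
12.63: z = -2.51, |z| > 2 → outlier.
28.31: z = 2.45, |z| > 2 → outlier.
Every other value lies within [14.24, 26.88].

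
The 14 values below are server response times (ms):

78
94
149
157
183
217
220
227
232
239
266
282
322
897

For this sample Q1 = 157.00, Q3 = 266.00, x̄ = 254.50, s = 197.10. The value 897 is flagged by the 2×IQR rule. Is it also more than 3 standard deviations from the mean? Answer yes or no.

yes

z = (897 − 254.50) / 197.10 = 3.26.
|z| = 3.26 > 3.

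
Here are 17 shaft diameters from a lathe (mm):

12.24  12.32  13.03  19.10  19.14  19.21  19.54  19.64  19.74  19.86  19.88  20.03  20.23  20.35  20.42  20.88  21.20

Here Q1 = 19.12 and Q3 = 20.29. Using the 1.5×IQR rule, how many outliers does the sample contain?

IQR = 1.17; fences at 19.12 − 1.755 = 17.365 and 20.29 + 1.755 = 22.045.
Outside the cutoffs: 12.24, 12.32, 13.03.

3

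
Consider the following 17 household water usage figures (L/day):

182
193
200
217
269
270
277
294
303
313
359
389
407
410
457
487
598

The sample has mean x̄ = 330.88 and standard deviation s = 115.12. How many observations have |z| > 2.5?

Cutoffs: x̄ ± 2.5s = [43.08, 618.68].
Every value lies within the cutoffs.

0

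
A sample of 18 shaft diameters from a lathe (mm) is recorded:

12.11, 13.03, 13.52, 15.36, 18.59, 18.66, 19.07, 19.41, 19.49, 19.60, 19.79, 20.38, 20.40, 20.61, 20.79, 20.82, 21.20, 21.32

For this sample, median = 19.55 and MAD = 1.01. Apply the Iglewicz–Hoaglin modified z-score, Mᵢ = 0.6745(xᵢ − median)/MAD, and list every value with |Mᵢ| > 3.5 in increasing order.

12.11, 13.03, 13.52

|Mᵢ| > 3.5 ⇔ |xᵢ − 19.55| > 3.5·1.01/0.6745 = 5.24.
So outliers lie outside [14.31, 24.79].
12.11: M = -4.97 → outlier.
13.03: M = -4.35 → outlier.
13.52: M = -4.03 → outlier.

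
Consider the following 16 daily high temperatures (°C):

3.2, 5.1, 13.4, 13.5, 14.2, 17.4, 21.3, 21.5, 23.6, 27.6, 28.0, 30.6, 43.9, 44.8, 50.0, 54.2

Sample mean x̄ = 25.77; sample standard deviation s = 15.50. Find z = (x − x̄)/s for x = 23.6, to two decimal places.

-0.14

z = (23.6 − 25.77) / 15.50 = -0.14.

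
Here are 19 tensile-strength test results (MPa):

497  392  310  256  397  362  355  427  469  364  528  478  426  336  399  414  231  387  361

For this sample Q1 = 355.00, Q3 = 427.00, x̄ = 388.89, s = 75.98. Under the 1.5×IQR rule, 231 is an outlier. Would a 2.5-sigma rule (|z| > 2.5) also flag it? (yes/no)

z = (231 − 388.89) / 75.98 = -2.08.
|z| = 2.08 ≤ 2.5.

no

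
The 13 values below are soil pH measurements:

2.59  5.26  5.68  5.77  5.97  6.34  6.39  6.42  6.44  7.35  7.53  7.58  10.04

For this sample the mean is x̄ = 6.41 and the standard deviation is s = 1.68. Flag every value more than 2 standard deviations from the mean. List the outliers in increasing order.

2.59, 10.04

Cutoffs at x̄ ± 2s: 6.41 ± 2·1.68 = [3.05, 9.77].
2.59: z = -2.27, |z| > 2 → outlier.
10.04: z = 2.16, |z| > 2 → outlier.
Every other value lies within [3.05, 9.77].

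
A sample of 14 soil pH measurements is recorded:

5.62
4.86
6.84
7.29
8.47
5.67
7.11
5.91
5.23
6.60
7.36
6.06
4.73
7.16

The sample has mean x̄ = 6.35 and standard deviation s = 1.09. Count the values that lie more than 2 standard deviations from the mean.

Cutoffs: x̄ ± 2s = [4.17, 8.53].
Every value lies within the cutoffs.

0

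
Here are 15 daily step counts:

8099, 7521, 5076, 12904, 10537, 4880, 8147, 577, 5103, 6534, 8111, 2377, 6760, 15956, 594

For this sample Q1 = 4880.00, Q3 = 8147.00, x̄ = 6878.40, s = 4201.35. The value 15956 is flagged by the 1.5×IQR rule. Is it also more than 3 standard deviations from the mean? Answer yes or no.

z = (15956 − 6878.40) / 4201.35 = 2.16.
|z| = 2.16 ≤ 3.

no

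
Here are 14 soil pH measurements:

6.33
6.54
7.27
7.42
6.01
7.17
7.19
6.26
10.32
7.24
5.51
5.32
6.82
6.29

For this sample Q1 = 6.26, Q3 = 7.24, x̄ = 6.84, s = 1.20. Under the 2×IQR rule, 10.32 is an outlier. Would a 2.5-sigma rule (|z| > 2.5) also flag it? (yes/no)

z = (10.32 − 6.84) / 1.20 = 2.90.
|z| = 2.90 > 2.5.

yes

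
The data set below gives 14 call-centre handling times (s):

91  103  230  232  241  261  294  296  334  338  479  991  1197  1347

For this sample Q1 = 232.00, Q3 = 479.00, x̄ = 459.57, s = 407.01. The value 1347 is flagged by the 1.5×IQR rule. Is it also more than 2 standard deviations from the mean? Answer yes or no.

z = (1347 − 459.57) / 407.01 = 2.18.
|z| = 2.18 > 2.

yes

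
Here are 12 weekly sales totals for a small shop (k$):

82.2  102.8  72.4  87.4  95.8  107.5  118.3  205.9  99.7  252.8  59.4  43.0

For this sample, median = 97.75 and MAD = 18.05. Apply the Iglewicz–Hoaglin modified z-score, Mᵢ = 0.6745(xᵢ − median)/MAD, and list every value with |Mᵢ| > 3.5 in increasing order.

|Mᵢ| > 3.5 ⇔ |xᵢ − 97.75| > 3.5·18.05/0.6745 = 93.66.
So outliers lie outside [4.09, 191.41].
205.9: M = 4.04 → outlier.
252.8: M = 5.79 → outlier.

205.9, 252.8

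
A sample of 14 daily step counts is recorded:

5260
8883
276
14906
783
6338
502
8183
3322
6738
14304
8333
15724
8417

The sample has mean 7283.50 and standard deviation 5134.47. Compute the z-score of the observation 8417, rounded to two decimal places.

0.22

z = (8417 − 7283.50) / 5134.47 = 0.22.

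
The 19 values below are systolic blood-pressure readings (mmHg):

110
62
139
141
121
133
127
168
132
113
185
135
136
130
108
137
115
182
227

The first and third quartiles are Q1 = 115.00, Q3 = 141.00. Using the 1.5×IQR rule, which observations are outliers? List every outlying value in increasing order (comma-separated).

62, 182, 185, 227

IQR = Q3 − Q1 = 141.00 − 115.00 = 26.00.
Lower fence = Q1 − 1.5·IQR = 115.00 − 39.00 = 76.00.
Upper fence = Q3 + 1.5·IQR = 141.00 + 39.00 = 180.00.
62 < 76.00 → outlier.
182 > 180.00 → outlier.
185 > 180.00 → outlier.
227 > 180.00 → outlier.
All remaining values lie within [76.00, 180.00].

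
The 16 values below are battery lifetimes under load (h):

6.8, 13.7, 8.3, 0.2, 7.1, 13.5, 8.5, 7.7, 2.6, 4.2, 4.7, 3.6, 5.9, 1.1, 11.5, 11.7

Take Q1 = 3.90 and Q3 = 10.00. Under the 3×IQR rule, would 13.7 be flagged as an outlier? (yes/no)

IQR = Q3 − Q1 = 10.00 − 3.90 = 6.10.
Lower fence = Q1 − 3·IQR = 3.90 − 18.30 = -14.40.
Upper fence = Q3 + 3·IQR = 10.00 + 18.30 = 28.30.
13.7 lies within [-14.40, 28.30].

no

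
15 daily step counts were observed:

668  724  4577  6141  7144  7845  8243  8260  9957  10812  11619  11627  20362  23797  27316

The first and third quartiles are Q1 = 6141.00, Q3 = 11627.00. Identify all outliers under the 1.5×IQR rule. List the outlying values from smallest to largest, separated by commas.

20362, 23797, 27316

IQR = Q3 − Q1 = 11627.00 − 6141.00 = 5486.00.
Lower fence = Q1 − 1.5·IQR = 6141.00 − 8229.00 = -2088.00.
Upper fence = Q3 + 1.5·IQR = 11627.00 + 8229.00 = 19856.00.
20362 > 19856.00 → outlier.
23797 > 19856.00 → outlier.
27316 > 19856.00 → outlier.
All remaining values lie within [-2088.00, 19856.00].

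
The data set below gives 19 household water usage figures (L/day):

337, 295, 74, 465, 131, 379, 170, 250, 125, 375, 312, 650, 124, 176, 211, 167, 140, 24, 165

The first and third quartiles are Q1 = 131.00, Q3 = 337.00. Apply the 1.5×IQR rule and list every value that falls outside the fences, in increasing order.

650

IQR = Q3 − Q1 = 337.00 − 131.00 = 206.00.
Lower fence = Q1 − 1.5·IQR = 131.00 − 309.00 = -178.00.
Upper fence = Q3 + 1.5·IQR = 337.00 + 309.00 = 646.00.
650 > 646.00 → outlier.
All remaining values lie within [-178.00, 646.00].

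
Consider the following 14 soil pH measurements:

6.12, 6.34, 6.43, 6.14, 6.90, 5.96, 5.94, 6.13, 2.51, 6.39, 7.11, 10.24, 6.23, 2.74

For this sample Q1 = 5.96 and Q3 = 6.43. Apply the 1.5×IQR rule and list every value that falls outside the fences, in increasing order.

IQR = Q3 − Q1 = 6.43 − 5.96 = 0.47.
Lower fence = Q1 − 1.5·IQR = 5.96 − 0.705 = 5.255.
Upper fence = Q3 + 1.5·IQR = 6.43 + 0.705 = 7.135.
2.51 < 5.255 → outlier.
2.74 < 5.255 → outlier.
10.24 > 7.135 → outlier.
All remaining values lie within [5.255, 7.135].

2.51, 2.74, 10.24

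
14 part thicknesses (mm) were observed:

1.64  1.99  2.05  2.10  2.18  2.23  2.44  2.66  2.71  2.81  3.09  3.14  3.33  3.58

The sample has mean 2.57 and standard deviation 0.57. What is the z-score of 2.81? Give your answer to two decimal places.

0.42

z = (2.81 − 2.57) / 0.57 = 0.42.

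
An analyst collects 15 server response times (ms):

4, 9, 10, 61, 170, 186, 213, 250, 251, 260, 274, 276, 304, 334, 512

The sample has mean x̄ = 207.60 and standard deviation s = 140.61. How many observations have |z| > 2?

1

Cutoffs: x̄ ± 2s = [-73.62, 488.82].
Outside the cutoffs: 512.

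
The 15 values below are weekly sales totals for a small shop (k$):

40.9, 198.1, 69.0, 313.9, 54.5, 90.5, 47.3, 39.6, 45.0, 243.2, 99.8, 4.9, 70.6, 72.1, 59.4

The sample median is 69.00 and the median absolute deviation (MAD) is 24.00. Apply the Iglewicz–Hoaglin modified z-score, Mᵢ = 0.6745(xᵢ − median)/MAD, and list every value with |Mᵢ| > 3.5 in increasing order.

198.1, 243.2, 313.9

|Mᵢ| > 3.5 ⇔ |xᵢ − 69.00| > 3.5·24.00/0.6745 = 124.54.
So outliers lie outside [-55.54, 193.54].
198.1: M = 3.63 → outlier.
243.2: M = 4.90 → outlier.
313.9: M = 6.88 → outlier.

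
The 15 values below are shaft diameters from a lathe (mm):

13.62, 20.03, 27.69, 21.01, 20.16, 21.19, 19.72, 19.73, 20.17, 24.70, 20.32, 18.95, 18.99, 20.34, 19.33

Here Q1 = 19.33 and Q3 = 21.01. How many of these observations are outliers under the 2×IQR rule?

IQR = 1.68; fences at 19.33 − 3.36 = 15.97 and 21.01 + 3.36 = 24.37.
Outside the cutoffs: 13.62, 24.70, 27.69.

3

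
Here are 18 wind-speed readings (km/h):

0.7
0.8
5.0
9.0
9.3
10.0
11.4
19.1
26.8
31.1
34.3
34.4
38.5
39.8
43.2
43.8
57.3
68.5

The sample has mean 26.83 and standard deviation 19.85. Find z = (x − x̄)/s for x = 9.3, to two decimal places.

z = (9.3 − 26.83) / 19.85 = -0.88.

-0.88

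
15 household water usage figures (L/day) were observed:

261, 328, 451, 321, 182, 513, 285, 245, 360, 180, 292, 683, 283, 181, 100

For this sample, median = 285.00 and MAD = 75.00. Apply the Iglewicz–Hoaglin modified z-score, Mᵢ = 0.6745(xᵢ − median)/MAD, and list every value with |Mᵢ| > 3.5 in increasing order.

|Mᵢ| > 3.5 ⇔ |xᵢ − 285.00| > 3.5·75.00/0.6745 = 389.18.
So outliers lie outside [-104.18, 674.18].
683: M = 3.58 → outlier.

683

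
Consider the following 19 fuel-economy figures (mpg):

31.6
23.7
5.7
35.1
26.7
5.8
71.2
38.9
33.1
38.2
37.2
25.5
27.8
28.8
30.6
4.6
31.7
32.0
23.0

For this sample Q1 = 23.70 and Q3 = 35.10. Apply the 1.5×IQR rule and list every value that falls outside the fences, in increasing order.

4.6, 5.7, 5.8, 71.2

IQR = Q3 − Q1 = 35.10 − 23.70 = 11.40.
Lower fence = Q1 − 1.5·IQR = 23.70 − 17.10 = 6.60.
Upper fence = Q3 + 1.5·IQR = 35.10 + 17.10 = 52.20.
4.6 < 6.60 → outlier.
5.7 < 6.60 → outlier.
5.8 < 6.60 → outlier.
71.2 > 52.20 → outlier.
All remaining values lie within [6.60, 52.20].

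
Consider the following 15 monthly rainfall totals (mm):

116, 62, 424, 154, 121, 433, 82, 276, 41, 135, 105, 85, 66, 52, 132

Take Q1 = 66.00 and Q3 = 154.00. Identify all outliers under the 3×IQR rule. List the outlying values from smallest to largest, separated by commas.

424, 433

IQR = Q3 − Q1 = 154.00 − 66.00 = 88.00.
Lower fence = Q1 − 3·IQR = 66.00 − 264.00 = -198.00.
Upper fence = Q3 + 3·IQR = 154.00 + 264.00 = 418.00.
424 > 418.00 → outlier.
433 > 418.00 → outlier.
All remaining values lie within [-198.00, 418.00].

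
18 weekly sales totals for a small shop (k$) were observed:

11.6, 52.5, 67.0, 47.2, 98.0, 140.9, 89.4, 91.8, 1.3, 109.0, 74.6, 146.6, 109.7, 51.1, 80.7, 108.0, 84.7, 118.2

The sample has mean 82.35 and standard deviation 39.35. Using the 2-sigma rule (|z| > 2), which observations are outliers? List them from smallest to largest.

Cutoffs at x̄ ± 2s: 82.35 ± 2·39.35 = [3.65, 161.05].
1.3: z = -2.06, |z| > 2 → outlier.
Every other value lies within [3.65, 161.05].

1.3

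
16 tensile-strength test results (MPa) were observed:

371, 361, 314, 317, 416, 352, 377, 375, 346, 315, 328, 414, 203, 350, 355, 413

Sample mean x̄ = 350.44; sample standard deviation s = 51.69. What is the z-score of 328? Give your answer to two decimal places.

-0.43

z = (328 − 350.44) / 51.69 = -0.43.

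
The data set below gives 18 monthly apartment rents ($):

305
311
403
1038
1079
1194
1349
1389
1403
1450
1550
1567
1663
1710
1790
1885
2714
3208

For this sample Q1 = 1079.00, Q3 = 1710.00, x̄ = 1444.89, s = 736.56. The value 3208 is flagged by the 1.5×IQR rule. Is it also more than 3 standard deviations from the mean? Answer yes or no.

z = (3208 − 1444.89) / 736.56 = 2.39.
|z| = 2.39 ≤ 3.

no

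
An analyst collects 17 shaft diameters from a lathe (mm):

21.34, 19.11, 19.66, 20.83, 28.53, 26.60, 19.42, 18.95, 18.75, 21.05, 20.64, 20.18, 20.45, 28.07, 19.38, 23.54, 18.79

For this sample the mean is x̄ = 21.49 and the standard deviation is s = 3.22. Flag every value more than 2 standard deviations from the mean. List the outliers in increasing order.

28.07, 28.53

Cutoffs at x̄ ± 2s: 21.49 ± 2·3.22 = [15.05, 27.93].
28.07: z = 2.04, |z| > 2 → outlier.
28.53: z = 2.19, |z| > 2 → outlier.
Every other value lies within [15.05, 27.93].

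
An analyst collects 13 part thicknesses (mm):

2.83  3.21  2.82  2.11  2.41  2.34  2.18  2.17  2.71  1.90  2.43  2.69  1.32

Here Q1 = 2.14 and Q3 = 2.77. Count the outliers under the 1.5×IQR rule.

IQR = 0.63; fences at 2.14 − 0.945 = 1.195 and 2.77 + 0.945 = 3.715.
Every value lies within the cutoffs.

0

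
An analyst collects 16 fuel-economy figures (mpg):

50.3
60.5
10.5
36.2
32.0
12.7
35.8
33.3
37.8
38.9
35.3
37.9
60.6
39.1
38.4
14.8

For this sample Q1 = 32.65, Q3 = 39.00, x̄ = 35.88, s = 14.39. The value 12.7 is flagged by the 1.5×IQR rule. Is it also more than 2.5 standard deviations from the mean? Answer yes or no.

z = (12.7 − 35.88) / 14.39 = -1.61.
|z| = 1.61 ≤ 2.5.

no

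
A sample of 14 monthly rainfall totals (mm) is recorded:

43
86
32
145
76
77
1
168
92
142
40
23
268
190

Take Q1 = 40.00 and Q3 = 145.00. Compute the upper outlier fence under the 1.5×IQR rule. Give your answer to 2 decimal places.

302.50

IQR = Q3 − Q1 = 145.00 − 40.00 = 105.00.
Lower fence = Q1 − 1.5·IQR = 40.00 − 157.50 = -117.50.
Upper fence = Q3 + 1.5·IQR = 145.00 + 157.50 = 302.50.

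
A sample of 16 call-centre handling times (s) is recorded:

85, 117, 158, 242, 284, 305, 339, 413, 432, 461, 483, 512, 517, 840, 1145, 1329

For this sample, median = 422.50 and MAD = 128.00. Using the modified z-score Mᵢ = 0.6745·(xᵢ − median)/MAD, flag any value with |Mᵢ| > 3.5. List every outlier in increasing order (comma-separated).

1145, 1329

|Mᵢ| > 3.5 ⇔ |xᵢ − 422.50| > 3.5·128.00/0.6745 = 664.20.
So outliers lie outside [-241.70, 1086.70].
1145: M = 3.81 → outlier.
1329: M = 4.78 → outlier.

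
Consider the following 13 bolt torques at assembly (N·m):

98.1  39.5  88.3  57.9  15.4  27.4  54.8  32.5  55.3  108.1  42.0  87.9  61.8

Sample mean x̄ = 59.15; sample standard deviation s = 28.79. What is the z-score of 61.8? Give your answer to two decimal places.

z = (61.8 − 59.15) / 28.79 = 0.09.

0.09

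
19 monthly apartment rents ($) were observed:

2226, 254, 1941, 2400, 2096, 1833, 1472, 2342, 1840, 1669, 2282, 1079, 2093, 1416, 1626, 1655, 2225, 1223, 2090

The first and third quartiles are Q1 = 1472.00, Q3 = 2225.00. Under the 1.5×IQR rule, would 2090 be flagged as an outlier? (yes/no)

no

IQR = Q3 − Q1 = 2225.00 − 1472.00 = 753.00.
Lower fence = Q1 − 1.5·IQR = 1472.00 − 1129.50 = 342.50.
Upper fence = Q3 + 1.5·IQR = 2225.00 + 1129.50 = 3354.50.
2090 lies within [342.50, 3354.50].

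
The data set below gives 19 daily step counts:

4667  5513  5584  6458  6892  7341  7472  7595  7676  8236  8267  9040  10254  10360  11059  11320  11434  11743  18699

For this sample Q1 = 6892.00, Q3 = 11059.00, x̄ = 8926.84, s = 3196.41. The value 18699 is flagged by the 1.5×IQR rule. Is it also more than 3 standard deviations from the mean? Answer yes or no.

z = (18699 − 8926.84) / 3196.41 = 3.06.
|z| = 3.06 > 3.

yes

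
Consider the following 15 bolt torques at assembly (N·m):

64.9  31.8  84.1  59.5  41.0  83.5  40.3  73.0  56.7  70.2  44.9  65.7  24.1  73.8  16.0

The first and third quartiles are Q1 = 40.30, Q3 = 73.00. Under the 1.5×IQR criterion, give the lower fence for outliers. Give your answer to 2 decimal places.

IQR = Q3 − Q1 = 73.00 − 40.30 = 32.70.
Lower fence = Q1 − 1.5·IQR = 40.30 − 49.05 = -8.75.
Upper fence = Q3 + 1.5·IQR = 73.00 + 49.05 = 122.05.

-8.75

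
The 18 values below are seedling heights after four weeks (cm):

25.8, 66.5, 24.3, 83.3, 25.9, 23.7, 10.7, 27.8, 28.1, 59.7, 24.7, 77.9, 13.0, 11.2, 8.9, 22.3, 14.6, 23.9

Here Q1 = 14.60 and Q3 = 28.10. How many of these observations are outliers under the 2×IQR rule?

IQR = 13.50; fences at 14.60 − 27.00 = -12.40 and 28.10 + 27.00 = 55.10.
Outside the cutoffs: 59.7, 66.5, 77.9, 83.3.

4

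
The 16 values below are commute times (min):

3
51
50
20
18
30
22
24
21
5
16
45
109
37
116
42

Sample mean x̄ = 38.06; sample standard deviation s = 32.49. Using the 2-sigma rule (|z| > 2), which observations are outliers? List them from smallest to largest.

Cutoffs at x̄ ± 2s: 38.06 ± 2·32.49 = [-26.92, 103.04].
109: z = 2.18, |z| > 2 → outlier.
116: z = 2.40, |z| > 2 → outlier.
Every other value lies within [-26.92, 103.04].

109, 116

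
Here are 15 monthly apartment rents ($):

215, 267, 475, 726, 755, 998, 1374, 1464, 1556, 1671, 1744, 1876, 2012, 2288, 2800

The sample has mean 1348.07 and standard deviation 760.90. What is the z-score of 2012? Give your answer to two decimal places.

z = (2012 − 1348.07) / 760.90 = 0.87.

0.87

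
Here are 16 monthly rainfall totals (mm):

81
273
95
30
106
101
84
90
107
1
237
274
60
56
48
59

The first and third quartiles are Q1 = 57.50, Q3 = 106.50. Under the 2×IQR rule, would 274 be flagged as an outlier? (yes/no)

IQR = Q3 − Q1 = 106.50 − 57.50 = 49.00.
Lower fence = Q1 − 2·IQR = 57.50 − 98.00 = -40.50.
Upper fence = Q3 + 2·IQR = 106.50 + 98.00 = 204.50.
274 lies above the upper fence.

yes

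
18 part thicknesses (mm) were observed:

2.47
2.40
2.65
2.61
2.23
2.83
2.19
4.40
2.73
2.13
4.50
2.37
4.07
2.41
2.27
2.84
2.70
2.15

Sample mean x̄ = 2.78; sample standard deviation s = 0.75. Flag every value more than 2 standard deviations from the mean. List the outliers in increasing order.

4.40, 4.50

Cutoffs at x̄ ± 2s: 2.78 ± 2·0.75 = [1.28, 4.28].
4.40: z = 2.16, |z| > 2 → outlier.
4.50: z = 2.29, |z| > 2 → outlier.
Every other value lies within [1.28, 4.28].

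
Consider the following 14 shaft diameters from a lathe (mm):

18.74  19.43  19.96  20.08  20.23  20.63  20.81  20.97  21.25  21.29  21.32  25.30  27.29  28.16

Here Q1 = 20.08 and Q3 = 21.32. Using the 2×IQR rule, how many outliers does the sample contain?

3

IQR = 1.24; fences at 20.08 − 2.48 = 17.60 and 21.32 + 2.48 = 23.80.
Outside the cutoffs: 25.30, 27.29, 28.16.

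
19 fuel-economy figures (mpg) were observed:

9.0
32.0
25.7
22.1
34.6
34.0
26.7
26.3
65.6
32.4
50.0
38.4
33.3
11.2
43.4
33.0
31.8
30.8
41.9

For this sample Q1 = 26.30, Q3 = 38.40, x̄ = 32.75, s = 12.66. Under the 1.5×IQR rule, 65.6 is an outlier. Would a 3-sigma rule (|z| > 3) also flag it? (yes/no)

z = (65.6 − 32.75) / 12.66 = 2.59.
|z| = 2.59 ≤ 3.

no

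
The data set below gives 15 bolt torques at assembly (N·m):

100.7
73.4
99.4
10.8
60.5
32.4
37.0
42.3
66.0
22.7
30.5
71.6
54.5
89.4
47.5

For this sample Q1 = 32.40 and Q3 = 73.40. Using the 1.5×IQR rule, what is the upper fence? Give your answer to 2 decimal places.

134.90

IQR = Q3 − Q1 = 73.40 − 32.40 = 41.00.
Lower fence = Q1 − 1.5·IQR = 32.40 − 61.50 = -29.10.
Upper fence = Q3 + 1.5·IQR = 73.40 + 61.50 = 134.90.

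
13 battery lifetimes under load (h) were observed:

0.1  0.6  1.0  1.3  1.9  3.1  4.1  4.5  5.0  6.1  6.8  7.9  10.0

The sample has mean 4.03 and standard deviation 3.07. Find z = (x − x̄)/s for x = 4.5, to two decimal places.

0.15

z = (4.5 − 4.03) / 3.07 = 0.15.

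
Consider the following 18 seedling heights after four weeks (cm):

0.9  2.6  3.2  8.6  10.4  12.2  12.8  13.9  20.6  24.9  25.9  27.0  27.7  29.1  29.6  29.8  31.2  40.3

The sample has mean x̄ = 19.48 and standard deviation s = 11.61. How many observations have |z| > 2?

0

Cutoffs: x̄ ± 2s = [-3.74, 42.70].
Every value lies within the cutoffs.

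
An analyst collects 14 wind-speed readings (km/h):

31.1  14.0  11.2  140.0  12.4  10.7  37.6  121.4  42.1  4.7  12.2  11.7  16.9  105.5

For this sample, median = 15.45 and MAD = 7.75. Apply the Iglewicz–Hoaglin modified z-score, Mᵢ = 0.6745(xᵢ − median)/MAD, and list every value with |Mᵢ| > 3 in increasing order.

105.5, 121.4, 140.0

|Mᵢ| > 3 ⇔ |xᵢ − 15.45| > 3·7.75/0.6745 = 34.47.
So outliers lie outside [-19.02, 49.92].
105.5: M = 7.84 → outlier.
121.4: M = 9.22 → outlier.
140.0: M = 10.84 → outlier.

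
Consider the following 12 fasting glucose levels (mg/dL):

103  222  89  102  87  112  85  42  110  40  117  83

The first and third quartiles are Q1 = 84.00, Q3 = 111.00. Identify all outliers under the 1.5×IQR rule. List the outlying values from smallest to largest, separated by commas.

40, 42, 222

IQR = Q3 − Q1 = 111.00 − 84.00 = 27.00.
Lower fence = Q1 − 1.5·IQR = 84.00 − 40.50 = 43.50.
Upper fence = Q3 + 1.5·IQR = 111.00 + 40.50 = 151.50.
40 < 43.50 → outlier.
42 < 43.50 → outlier.
222 > 151.50 → outlier.
All remaining values lie within [43.50, 151.50].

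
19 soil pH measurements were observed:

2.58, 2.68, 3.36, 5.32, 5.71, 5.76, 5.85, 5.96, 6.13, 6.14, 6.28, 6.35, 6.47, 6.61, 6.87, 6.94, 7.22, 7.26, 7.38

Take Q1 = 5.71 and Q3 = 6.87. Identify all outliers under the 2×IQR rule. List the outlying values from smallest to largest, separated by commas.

IQR = Q3 − Q1 = 6.87 − 5.71 = 1.16.
Lower fence = Q1 − 2·IQR = 5.71 − 2.32 = 3.39.
Upper fence = Q3 + 2·IQR = 6.87 + 2.32 = 9.19.
2.58 < 3.39 → outlier.
2.68 < 3.39 → outlier.
3.36 < 3.39 → outlier.
All remaining values lie within [3.39, 9.19].

2.58, 2.68, 3.36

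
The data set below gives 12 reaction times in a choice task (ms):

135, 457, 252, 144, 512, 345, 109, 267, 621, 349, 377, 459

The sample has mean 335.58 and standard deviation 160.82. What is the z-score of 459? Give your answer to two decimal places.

z = (459 − 335.58) / 160.82 = 0.77.

0.77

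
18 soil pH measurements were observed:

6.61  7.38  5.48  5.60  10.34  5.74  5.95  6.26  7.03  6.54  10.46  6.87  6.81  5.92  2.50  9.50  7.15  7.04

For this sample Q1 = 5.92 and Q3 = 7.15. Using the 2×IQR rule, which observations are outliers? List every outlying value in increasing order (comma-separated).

2.50, 10.34, 10.46

IQR = Q3 − Q1 = 7.15 − 5.92 = 1.23.
Lower fence = Q1 − 2·IQR = 5.92 − 2.46 = 3.46.
Upper fence = Q3 + 2·IQR = 7.15 + 2.46 = 9.61.
2.50 < 3.46 → outlier.
10.34 > 9.61 → outlier.
10.46 > 9.61 → outlier.
All remaining values lie within [3.46, 9.61].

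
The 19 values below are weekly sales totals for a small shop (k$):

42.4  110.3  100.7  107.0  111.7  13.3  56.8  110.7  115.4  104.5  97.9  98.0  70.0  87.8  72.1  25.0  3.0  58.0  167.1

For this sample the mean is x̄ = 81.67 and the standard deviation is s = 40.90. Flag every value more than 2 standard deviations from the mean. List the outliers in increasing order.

Cutoffs at x̄ ± 2s: 81.67 ± 2·40.90 = [-0.13, 163.47].
167.1: z = 2.09, |z| > 2 → outlier.
Every other value lies within [-0.13, 163.47].

167.1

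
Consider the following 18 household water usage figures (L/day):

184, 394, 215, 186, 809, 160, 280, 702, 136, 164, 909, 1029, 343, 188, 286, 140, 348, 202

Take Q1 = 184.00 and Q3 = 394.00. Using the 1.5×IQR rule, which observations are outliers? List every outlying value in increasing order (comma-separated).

809, 909, 1029

IQR = Q3 − Q1 = 394.00 − 184.00 = 210.00.
Lower fence = Q1 − 1.5·IQR = 184.00 − 315.00 = -131.00.
Upper fence = Q3 + 1.5·IQR = 394.00 + 315.00 = 709.00.
809 > 709.00 → outlier.
909 > 709.00 → outlier.
1029 > 709.00 → outlier.
All remaining values lie within [-131.00, 709.00].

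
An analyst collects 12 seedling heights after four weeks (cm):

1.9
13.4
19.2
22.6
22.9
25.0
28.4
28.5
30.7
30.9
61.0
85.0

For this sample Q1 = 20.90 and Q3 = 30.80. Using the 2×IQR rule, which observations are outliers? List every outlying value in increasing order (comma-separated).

61.0, 85.0

IQR = Q3 − Q1 = 30.80 − 20.90 = 9.90.
Lower fence = Q1 − 2·IQR = 20.90 − 19.80 = 1.10.
Upper fence = Q3 + 2·IQR = 30.80 + 19.80 = 50.60.
61.0 > 50.60 → outlier.
85.0 > 50.60 → outlier.
All remaining values lie within [1.10, 50.60].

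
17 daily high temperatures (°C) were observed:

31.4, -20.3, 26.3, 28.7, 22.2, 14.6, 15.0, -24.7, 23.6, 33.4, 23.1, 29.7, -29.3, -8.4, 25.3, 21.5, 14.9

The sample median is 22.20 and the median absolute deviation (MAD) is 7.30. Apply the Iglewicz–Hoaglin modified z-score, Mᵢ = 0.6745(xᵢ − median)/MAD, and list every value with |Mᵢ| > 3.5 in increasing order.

|Mᵢ| > 3.5 ⇔ |xᵢ − 22.20| > 3.5·7.30/0.6745 = 37.88.
So outliers lie outside [-15.68, 60.08].
-29.3: M = -4.76 → outlier.
-24.7: M = -4.33 → outlier.
-20.3: M = -3.93 → outlier.

-29.3, -24.7, -20.3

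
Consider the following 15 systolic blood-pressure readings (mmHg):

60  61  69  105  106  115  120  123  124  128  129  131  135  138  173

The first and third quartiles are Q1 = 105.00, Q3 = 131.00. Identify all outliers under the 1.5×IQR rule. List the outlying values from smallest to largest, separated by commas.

60, 61, 173

IQR = Q3 − Q1 = 131.00 − 105.00 = 26.00.
Lower fence = Q1 − 1.5·IQR = 105.00 − 39.00 = 66.00.
Upper fence = Q3 + 1.5·IQR = 131.00 + 39.00 = 170.00.
60 < 66.00 → outlier.
61 < 66.00 → outlier.
173 > 170.00 → outlier.
All remaining values lie within [66.00, 170.00].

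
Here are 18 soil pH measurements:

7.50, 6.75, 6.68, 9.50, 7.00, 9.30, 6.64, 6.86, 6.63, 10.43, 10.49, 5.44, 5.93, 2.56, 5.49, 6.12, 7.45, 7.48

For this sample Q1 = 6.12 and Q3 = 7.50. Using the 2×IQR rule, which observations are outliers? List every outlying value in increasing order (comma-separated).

2.56, 10.43, 10.49

IQR = Q3 − Q1 = 7.50 − 6.12 = 1.38.
Lower fence = Q1 − 2·IQR = 6.12 − 2.76 = 3.36.
Upper fence = Q3 + 2·IQR = 7.50 + 2.76 = 10.26.
2.56 < 3.36 → outlier.
10.43 > 10.26 → outlier.
10.49 > 10.26 → outlier.
All remaining values lie within [3.36, 10.26].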